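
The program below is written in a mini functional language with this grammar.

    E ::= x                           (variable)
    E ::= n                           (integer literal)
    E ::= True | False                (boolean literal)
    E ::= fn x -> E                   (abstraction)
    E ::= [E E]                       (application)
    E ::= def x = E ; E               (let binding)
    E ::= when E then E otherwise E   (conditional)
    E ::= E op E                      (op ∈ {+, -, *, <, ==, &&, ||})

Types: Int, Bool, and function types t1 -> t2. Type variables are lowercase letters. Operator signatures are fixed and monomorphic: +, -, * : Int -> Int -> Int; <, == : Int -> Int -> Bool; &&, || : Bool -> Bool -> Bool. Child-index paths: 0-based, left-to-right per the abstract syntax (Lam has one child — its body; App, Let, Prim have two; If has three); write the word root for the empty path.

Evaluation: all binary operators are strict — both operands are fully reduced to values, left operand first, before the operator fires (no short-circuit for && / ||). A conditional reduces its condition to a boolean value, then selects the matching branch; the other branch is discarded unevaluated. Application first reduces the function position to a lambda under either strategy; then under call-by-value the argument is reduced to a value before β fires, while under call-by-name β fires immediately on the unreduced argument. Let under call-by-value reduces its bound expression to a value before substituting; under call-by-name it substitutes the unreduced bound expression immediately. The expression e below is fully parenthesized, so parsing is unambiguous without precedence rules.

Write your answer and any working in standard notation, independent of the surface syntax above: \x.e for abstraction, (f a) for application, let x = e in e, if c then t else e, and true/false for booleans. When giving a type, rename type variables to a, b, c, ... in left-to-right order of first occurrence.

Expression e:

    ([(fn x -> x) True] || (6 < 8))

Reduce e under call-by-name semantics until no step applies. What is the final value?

Working:
step 0: (((\x.x) true) || (6 < 8))
step 1: [beta@0] (true || (6 < 8))
step 2: [delta@1] (true || true)
step 3: [delta@root] true

Answer: true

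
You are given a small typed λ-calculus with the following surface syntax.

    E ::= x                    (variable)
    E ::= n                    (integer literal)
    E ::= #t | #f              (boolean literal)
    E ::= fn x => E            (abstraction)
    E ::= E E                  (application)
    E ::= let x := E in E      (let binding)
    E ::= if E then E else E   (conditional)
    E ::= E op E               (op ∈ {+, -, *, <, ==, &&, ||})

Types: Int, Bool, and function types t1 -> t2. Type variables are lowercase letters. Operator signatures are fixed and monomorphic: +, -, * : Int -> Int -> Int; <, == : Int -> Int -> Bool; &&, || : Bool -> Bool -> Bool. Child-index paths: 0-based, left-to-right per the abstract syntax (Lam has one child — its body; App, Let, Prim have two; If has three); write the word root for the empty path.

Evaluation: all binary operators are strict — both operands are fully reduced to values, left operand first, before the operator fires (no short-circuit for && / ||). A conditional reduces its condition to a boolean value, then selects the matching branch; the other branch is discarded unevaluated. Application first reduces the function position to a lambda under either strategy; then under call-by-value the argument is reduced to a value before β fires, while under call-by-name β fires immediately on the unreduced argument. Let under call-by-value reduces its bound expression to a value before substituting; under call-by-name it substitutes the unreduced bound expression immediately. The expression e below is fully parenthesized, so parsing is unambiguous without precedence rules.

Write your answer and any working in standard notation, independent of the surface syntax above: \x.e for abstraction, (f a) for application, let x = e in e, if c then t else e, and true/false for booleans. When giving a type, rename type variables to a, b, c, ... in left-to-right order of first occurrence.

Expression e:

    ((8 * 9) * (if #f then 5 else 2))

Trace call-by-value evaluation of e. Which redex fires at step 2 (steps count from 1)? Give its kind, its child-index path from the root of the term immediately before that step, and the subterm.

Answer: if at 1 : (if false then 5 else 2)

Derivation:
step 0: ((8 * 9) * (if false then 5 else 2))
step 1: [delta@0] (72 * (if false then 5 else 2))
step 2: [if@1] (72 * 2)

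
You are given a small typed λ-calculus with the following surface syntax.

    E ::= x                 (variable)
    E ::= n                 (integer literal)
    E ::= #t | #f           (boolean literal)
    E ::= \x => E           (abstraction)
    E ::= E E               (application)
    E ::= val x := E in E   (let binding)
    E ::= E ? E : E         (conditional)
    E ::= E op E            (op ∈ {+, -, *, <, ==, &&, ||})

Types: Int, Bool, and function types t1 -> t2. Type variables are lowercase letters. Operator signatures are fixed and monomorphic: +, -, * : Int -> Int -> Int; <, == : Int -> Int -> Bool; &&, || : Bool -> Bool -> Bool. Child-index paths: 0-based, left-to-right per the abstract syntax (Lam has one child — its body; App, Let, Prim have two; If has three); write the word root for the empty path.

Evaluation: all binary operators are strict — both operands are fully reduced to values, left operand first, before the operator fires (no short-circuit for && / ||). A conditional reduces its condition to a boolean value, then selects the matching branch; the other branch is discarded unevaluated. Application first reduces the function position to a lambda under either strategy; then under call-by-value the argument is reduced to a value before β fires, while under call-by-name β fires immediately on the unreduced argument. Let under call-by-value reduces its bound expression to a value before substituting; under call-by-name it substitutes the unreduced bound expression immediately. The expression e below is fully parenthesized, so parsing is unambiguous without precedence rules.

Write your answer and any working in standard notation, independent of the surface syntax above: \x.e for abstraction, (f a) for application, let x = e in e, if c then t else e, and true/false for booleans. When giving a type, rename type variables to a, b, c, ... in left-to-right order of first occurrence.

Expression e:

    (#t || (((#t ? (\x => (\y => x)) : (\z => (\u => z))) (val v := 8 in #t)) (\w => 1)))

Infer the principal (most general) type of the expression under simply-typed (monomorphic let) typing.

Trace:
  unify Bool ~ Bool
  unify Bool ~ Bool
x : a
\y._ : b -> a
\x._ : a -> b -> a
z : c
\u._ : d -> c
\z._ : c -> d -> c
  unify a -> b -> a ~ c -> d -> c
  unify a ~ c
  unify b -> c ~ d -> c
  unify b ~ d
  unify c ~ c
let v : Int
  unify c -> d -> c ~ Bool -> e
  unify c ~ Bool
  unify d -> Bool ~ e
_ _ : d -> Bool
\w._ : f -> Int
  unify d -> Bool ~ (f -> Int) -> g
  unify d ~ f -> Int
  unify Bool ~ g
_ _ : Bool
  unify Bool ~ Bool

Answer: Bool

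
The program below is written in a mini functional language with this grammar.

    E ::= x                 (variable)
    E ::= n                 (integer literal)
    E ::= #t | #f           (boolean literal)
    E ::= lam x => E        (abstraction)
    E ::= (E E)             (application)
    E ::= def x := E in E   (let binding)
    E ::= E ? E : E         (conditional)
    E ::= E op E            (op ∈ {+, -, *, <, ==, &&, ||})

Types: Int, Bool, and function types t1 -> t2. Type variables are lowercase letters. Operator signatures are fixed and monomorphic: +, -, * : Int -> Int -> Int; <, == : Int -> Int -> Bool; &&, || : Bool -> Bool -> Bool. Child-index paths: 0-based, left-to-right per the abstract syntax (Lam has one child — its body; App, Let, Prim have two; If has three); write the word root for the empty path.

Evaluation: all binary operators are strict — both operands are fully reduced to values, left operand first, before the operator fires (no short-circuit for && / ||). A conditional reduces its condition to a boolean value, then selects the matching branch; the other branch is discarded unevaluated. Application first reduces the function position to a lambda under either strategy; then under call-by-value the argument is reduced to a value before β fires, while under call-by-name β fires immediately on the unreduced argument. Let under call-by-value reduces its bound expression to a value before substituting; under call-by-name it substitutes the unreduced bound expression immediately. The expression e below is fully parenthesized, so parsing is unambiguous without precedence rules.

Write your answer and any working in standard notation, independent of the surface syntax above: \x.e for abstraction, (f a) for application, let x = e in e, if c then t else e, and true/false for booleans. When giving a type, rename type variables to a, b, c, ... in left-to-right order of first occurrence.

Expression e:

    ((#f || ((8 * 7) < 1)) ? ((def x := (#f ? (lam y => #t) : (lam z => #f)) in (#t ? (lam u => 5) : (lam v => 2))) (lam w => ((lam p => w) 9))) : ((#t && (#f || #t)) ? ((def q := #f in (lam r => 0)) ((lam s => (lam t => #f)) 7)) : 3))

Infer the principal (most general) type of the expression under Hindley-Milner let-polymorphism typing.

Trace:
  unify Bool ~ Bool
  unify Int ~ Int
  unify Int ~ Int
  unify Int ~ Int
  unify Int ~ Int
  unify Bool ~ Bool
  unify Bool ~ Bool
  unify Bool ~ Bool
\y._ : a -> Bool
\z._ : b -> Bool
  unify a -> Bool ~ b -> Bool
  unify a ~ b
  unify Bool ~ Bool
let x : forall. b -> Bool
  unify Bool ~ Bool
\u._ : c -> Int
\v._ : d -> Int
  unify c -> Int ~ d -> Int
  unify c ~ d
  unify Int ~ Int
w : e
\p._ : f -> e
  unify f -> e ~ Int -> g
  unify f ~ Int
  unify e ~ g
_ _ : g
\w._ : g -> g
  unify d -> Int ~ (g -> g) -> h
  unify d ~ g -> g
  unify Int ~ h
_ _ : Int
  unify Bool ~ Bool
  unify Bool ~ Bool
  unify Bool ~ Bool
  unify Bool ~ Bool
  unify Bool ~ Bool
let q : Bool
\r._ : i -> Int
\t._ : k -> Bool
\s._ : j -> k -> Bool
  unify j -> k -> Bool ~ Int -> l
  unify j ~ Int
  unify k -> Bool ~ l
_ _ : k -> Bool
  unify i -> Int ~ (k -> Bool) -> m
  unify i ~ k -> Bool
  unify Int ~ m
_ _ : Int
  unify Int ~ Int
  unify Int ~ Int

Answer: Int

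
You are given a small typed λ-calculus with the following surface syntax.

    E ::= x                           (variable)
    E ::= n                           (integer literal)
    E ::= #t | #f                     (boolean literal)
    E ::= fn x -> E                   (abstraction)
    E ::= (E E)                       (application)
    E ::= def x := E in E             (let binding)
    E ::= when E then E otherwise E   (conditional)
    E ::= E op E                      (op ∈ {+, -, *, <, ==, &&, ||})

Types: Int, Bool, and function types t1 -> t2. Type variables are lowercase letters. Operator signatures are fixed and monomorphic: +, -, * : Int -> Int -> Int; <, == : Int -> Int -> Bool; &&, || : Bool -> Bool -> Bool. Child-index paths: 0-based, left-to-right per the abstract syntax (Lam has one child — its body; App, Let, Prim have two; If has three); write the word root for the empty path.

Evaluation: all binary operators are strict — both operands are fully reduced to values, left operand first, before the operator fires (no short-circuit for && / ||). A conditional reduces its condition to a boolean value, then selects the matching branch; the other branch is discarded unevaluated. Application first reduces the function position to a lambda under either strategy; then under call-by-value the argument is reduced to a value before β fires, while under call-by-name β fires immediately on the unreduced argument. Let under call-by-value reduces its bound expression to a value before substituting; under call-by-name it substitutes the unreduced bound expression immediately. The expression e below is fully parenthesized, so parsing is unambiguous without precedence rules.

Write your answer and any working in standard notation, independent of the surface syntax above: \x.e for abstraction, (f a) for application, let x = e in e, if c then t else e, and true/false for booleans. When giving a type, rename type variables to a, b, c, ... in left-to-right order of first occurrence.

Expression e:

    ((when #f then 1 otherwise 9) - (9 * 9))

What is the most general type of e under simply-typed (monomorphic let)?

Trace:
  unify Bool ~ Bool
  unify Int ~ Int
  unify Int ~ Int
  unify Int ~ Int
  unify Int ~ Int
  unify Int ~ Int

Answer: Int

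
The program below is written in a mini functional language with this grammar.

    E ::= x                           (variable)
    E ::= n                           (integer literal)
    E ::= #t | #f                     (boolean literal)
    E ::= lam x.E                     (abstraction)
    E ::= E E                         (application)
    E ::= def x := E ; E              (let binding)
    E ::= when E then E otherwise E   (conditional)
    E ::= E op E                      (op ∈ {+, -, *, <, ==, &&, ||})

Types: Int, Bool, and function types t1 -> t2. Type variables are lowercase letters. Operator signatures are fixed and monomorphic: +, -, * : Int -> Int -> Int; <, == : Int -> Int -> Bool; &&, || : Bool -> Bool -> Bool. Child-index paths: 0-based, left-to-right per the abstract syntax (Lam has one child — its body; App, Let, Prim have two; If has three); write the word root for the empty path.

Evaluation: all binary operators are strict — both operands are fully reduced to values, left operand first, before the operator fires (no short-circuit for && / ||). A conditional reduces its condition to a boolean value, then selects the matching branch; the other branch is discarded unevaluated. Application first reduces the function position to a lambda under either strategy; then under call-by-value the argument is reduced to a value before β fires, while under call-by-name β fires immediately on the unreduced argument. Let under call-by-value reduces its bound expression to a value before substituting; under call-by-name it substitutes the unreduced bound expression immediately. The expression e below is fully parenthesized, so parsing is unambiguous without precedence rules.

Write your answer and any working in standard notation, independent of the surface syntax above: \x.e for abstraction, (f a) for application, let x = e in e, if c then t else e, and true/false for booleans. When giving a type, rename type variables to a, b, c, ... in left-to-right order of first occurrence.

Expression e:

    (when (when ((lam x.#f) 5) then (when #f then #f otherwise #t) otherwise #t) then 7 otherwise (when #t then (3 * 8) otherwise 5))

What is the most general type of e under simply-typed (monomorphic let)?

Answer: Int

Trace:
\x._ : a -> Bool
  unify a -> Bool ~ Int -> b
  unify a ~ Int
  unify Bool ~ b
_ _ : Bool
  unify Bool ~ Bool
  unify Bool ~ Bool
  unify Bool ~ Bool
  unify Bool ~ Bool
  unify Bool ~ Bool
  unify Bool ~ Bool
  unify Int ~ Int
  unify Int ~ Int
  unify Int ~ Int
  unify Int ~ Int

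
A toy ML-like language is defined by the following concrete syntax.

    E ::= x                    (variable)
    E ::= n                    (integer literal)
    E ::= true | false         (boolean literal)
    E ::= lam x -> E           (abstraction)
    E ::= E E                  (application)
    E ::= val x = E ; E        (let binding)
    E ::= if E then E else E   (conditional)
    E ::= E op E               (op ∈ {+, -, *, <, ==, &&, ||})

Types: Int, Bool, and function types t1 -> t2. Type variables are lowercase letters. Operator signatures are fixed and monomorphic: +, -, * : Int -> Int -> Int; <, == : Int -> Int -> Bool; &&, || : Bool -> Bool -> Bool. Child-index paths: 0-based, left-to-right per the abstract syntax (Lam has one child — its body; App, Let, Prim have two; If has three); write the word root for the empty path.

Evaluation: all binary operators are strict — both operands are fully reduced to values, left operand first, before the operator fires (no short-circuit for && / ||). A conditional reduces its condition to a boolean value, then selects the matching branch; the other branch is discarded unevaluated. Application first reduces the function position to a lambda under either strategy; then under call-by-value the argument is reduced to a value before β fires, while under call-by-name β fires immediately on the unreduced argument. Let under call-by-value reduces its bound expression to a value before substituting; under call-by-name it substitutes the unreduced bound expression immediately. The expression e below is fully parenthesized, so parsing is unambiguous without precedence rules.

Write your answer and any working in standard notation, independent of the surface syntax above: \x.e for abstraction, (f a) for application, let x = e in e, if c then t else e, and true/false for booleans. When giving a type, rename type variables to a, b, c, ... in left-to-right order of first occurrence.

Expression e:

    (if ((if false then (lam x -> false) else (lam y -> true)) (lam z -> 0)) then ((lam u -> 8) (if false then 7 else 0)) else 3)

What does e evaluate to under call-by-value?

Answer: 8

Trace:
step 0: (if ((if false then (\x.false) else (\y.true)) (\z.0)) then ((\u.8) (if false then 7 else 0)) else 3)
step 1: [if@0.0] (if ((\y.true) (\z.0)) then ((\u.8) (if false then 7 else 0)) else 3)
step 2: [beta@0] (if true then ((\u.8) (if false then 7 else 0)) else 3)
step 3: [if@root] ((\u.8) (if false then 7 else 0))
step 4: [if@1] ((\u.8) 0)
step 5: [beta@root] 8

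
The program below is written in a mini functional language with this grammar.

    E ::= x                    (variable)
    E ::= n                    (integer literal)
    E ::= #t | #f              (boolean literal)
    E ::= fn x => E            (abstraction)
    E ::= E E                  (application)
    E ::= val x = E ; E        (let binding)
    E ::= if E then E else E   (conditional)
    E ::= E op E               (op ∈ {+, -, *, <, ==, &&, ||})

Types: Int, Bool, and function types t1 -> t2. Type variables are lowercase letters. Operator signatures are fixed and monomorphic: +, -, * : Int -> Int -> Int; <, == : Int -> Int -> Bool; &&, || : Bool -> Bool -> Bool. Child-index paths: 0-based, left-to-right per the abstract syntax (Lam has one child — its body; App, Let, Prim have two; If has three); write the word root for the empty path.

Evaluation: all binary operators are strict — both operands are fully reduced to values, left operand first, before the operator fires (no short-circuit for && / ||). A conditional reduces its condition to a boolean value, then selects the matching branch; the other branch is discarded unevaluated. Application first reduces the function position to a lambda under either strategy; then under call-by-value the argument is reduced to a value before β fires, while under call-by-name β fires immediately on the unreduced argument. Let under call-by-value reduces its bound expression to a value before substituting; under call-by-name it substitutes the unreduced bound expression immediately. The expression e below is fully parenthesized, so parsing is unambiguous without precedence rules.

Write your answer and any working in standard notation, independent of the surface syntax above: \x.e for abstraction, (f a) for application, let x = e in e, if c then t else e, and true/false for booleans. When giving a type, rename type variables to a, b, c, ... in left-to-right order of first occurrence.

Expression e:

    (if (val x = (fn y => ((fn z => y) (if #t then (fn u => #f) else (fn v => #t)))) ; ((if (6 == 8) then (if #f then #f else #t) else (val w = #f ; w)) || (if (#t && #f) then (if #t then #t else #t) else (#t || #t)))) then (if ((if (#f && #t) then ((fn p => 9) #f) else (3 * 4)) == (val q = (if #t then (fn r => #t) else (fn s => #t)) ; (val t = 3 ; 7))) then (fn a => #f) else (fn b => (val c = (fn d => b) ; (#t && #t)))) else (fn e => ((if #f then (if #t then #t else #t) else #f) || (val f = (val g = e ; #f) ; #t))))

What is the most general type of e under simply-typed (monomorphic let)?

Trace:
y : a
\z._ : b -> a
  unify Bool ~ Bool
\u._ : c -> Bool
\v._ : d -> Bool
  unify c -> Bool ~ d -> Bool
  unify c ~ d
  unify Bool ~ Bool
  unify b -> a ~ (d -> Bool) -> e
  unify b ~ d -> Bool
  unify a ~ e
_ _ : e
\y._ : e -> e
let x : e -> e
  unify Int ~ Int
  unify Int ~ Int
  unify Bool ~ Bool
  unify Bool ~ Bool
  unify Bool ~ Bool
let w : Bool
w : Bool
  unify Bool ~ Bool
  unify Bool ~ Bool
  unify Bool ~ Bool
  unify Bool ~ Bool
  unify Bool ~ Bool
  unify Bool ~ Bool
  unify Bool ~ Bool
  unify Bool ~ Bool
  unify Bool ~ Bool
  unify Bool ~ Bool
  unify Bool ~ Bool
  unify Bool ~ Bool
  unify Bool ~ Bool
  unify Bool ~ Bool
  unify Bool ~ Bool
\p._ : f -> Int
  unify f -> Int ~ Bool -> g
  unify f ~ Bool
  unify Int ~ g
_ _ : Int
  unify Int ~ Int
  unify Int ~ Int
  unify Int ~ Int
  unify Int ~ Int
  unify Bool ~ Bool
\r._ : h -> Bool
\s._ : i -> Bool
  unify h -> Bool ~ i -> Bool
  unify h ~ i
  unify Bool ~ Bool
let q : i -> Bool
let t : Int
  unify Int ~ Int
  unify Bool ~ Bool
\a._ : j -> Bool
b : k
\d._ : l -> k
let c : l -> k
  unify Bool ~ Bool
  unify Bool ~ Bool
\b._ : k -> Bool
  unify j -> Bool ~ k -> Bool
  unify j ~ k
  unify Bool ~ Bool
  unify Bool ~ Bool
  unify Bool ~ Bool
  unify Bool ~ Bool
  unify Bool ~ Bool
  unify Bool ~ Bool
e : m
let g : m
let f : Bool
  unify Bool ~ Bool
\e._ : m -> Bool
  unify k -> Bool ~ m -> Bool
  unify k ~ m
  unify Bool ~ Bool

Answer: a -> Bool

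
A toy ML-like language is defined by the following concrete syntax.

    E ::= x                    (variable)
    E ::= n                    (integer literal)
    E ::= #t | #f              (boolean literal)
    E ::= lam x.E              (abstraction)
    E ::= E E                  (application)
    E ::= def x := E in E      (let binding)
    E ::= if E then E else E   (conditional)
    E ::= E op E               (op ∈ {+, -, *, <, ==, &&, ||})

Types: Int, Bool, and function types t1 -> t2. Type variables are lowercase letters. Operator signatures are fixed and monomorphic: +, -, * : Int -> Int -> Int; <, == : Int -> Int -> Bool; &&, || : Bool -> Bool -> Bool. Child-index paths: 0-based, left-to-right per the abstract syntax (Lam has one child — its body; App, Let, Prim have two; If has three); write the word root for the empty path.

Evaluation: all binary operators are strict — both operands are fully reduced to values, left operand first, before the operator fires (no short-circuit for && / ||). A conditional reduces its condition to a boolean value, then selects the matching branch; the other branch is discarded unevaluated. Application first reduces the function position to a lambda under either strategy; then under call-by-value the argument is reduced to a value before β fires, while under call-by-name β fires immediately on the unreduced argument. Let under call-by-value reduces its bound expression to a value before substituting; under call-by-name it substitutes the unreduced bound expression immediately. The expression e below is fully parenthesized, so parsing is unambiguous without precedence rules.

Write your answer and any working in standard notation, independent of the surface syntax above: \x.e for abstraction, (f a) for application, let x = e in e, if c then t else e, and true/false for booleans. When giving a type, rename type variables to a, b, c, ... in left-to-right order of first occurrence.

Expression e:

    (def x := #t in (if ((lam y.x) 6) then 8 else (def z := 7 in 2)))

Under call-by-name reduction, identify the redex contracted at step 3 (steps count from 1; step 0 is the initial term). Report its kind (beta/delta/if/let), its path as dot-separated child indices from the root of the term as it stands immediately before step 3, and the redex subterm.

Working:
step 0: (let x = true in (if ((\y.x) 6) then 8 else (let z = 7 in 2)))
step 1: [let@root] (if ((\y.true) 6) then 8 else (let z = 7 in 2))
step 2: [beta@0] (if true then 8 else (let z = 7 in 2))
step 3: [if@root] 8

Answer: if at root : (if true then 8 else (let z = 7 in 2))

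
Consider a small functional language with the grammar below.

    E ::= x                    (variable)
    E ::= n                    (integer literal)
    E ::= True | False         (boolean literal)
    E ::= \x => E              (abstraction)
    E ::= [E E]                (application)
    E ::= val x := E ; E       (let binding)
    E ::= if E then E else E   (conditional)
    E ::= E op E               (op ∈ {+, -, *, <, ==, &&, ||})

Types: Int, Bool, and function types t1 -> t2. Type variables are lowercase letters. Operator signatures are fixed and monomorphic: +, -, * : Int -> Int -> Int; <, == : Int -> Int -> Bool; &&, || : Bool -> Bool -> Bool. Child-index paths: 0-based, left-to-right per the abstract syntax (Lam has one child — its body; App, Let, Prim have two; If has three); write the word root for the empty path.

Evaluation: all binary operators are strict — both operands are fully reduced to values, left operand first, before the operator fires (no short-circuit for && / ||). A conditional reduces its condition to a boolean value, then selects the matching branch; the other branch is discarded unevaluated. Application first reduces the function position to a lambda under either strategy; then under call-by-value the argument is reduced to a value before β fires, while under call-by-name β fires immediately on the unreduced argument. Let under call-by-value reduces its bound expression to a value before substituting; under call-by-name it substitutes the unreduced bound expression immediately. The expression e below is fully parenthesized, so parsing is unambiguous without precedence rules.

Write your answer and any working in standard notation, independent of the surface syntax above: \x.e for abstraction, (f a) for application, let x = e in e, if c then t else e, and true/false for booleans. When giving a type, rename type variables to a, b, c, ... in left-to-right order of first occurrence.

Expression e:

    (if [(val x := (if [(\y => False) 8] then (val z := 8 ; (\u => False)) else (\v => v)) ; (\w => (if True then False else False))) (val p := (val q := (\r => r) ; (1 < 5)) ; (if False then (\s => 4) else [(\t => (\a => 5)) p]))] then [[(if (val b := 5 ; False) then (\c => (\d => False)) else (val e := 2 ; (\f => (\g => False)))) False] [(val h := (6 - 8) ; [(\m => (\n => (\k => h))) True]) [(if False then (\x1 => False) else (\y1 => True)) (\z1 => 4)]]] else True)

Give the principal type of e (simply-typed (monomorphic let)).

Working:
\y._ : a -> Bool
  unify a -> Bool ~ Int -> b
  unify a ~ Int
  unify Bool ~ b
_ _ : Bool
  unify Bool ~ Bool
let z : Int
\u._ : c -> Bool
v : d
\v._ : d -> d
  unify c -> Bool ~ d -> d
  unify c ~ d
  unify Bool ~ d
let x : Bool -> Bool
  unify Bool ~ Bool
  unify Bool ~ Bool
\w._ : e -> Bool
r : f
\r._ : f -> f
let q : f -> f
  unify Int ~ Int
  unify Int ~ Int
let p : Bool
  unify Bool ~ Bool
\s._ : g -> Int
\a._ : i -> Int
\t._ : h -> i -> Int
p : Bool
  unify h -> i -> Int ~ Bool -> j
  unify h ~ Bool
  unify i -> Int ~ j
_ _ : i -> Int
  unify g -> Int ~ i -> Int
  unify g ~ i
  unify Int ~ Int
  unify e -> Bool ~ (i -> Int) -> k
  unify e ~ i -> Int
  unify Bool ~ k
_ _ : Bool
  unify Bool ~ Bool
let b : Int
  unify Bool ~ Bool
\d._ : m -> Bool
\c._ : l -> m -> Bool
let e : Int
\g._ : o -> Bool
\f._ : n -> o -> Bool
  unify l -> m -> Bool ~ n -> o -> Bool
  unify l ~ n
  unify m -> Bool ~ o -> Bool
  unify m ~ o
  unify Bool ~ Bool
  unify n -> o -> Bool ~ Bool -> p
  unify n ~ Bool
  unify o -> Bool ~ p
_ _ : o -> Bool
  unify Int ~ Int
  unify Int ~ Int
let h : Int
h : Int
\k._ : s -> Int
\n._ : r -> s -> Int
\m._ : q -> r -> s -> Int
  unify q -> r -> s -> Int ~ Bool -> t
  unify q ~ Bool
  unify r -> s -> Int ~ t
_ _ : r -> s -> Int
  unify Bool ~ Bool
\x1._ : u -> Bool
\y1._ : v -> Bool
  unify u -> Bool ~ v -> Bool
  unify u ~ v
  unify Bool ~ Bool
\z1._ : w -> Int
  unify v -> Bool ~ (w -> Int) -> x
  unify v ~ w -> Int
  unify Bool ~ x
_ _ : Bool
  unify r -> s -> Int ~ Bool -> y
  unify r ~ Bool
  unify s -> Int ~ y
_ _ : s -> Int
  unify o -> Bool ~ (s -> Int) -> z
  unify o ~ s -> Int
  unify Bool ~ z
_ _ : Bool
  unify Bool ~ Bool

Answer: Bool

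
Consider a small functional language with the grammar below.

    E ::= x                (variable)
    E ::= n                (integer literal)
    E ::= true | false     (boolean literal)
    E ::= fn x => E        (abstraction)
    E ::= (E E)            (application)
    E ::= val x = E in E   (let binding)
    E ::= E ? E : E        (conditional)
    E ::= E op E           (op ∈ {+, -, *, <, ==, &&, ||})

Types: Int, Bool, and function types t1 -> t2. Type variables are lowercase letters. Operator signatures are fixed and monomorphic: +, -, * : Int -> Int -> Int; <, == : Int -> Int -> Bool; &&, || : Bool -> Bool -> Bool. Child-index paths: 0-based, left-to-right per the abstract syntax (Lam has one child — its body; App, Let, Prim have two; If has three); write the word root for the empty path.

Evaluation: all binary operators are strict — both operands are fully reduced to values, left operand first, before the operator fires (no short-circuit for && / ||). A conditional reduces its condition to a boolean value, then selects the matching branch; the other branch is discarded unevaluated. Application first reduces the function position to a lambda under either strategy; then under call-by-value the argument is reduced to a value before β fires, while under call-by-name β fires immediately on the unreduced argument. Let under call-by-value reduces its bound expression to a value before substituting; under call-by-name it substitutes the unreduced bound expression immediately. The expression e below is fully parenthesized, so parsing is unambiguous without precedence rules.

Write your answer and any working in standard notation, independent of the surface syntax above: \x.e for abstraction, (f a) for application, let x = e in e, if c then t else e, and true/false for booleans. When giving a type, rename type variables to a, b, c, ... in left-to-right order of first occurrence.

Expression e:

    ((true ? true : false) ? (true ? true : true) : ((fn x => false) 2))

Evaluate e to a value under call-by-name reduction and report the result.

Derivation:
step 0: (if (if true then true else false) then (if true then true else true) else ((\x.false) 2))
step 1: [if@0] (if true then (if true then true else true) else ((\x.false) 2))
step 2: [if@root] (if true then true else true)
step 3: [if@root] true

Answer: true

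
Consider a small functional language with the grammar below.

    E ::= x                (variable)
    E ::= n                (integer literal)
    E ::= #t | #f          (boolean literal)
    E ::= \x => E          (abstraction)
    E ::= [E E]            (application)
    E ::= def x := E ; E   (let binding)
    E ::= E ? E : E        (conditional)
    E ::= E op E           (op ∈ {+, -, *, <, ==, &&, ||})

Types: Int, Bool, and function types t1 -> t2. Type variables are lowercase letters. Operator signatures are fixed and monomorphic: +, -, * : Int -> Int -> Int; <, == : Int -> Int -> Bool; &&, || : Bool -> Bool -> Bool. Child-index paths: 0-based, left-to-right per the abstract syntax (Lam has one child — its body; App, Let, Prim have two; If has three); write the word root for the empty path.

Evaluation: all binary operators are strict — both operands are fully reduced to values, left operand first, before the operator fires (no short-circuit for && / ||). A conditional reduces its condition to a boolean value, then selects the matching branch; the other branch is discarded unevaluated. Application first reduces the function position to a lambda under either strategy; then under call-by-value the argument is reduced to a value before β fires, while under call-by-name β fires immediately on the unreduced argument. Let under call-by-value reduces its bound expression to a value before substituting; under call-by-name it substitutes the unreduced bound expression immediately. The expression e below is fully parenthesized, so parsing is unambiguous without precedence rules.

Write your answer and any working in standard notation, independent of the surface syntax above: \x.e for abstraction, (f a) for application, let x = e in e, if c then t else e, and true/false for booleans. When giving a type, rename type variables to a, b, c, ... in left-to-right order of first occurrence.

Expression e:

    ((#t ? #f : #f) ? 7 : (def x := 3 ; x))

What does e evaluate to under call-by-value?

Answer: 3

Derivation:
step 0: (if (if true then false else false) then 7 else (let x = 3 in x))
step 1: [if@0] (if false then 7 else (let x = 3 in x))
step 2: [if@root] (let x = 3 in x)
step 3: [let@root] 3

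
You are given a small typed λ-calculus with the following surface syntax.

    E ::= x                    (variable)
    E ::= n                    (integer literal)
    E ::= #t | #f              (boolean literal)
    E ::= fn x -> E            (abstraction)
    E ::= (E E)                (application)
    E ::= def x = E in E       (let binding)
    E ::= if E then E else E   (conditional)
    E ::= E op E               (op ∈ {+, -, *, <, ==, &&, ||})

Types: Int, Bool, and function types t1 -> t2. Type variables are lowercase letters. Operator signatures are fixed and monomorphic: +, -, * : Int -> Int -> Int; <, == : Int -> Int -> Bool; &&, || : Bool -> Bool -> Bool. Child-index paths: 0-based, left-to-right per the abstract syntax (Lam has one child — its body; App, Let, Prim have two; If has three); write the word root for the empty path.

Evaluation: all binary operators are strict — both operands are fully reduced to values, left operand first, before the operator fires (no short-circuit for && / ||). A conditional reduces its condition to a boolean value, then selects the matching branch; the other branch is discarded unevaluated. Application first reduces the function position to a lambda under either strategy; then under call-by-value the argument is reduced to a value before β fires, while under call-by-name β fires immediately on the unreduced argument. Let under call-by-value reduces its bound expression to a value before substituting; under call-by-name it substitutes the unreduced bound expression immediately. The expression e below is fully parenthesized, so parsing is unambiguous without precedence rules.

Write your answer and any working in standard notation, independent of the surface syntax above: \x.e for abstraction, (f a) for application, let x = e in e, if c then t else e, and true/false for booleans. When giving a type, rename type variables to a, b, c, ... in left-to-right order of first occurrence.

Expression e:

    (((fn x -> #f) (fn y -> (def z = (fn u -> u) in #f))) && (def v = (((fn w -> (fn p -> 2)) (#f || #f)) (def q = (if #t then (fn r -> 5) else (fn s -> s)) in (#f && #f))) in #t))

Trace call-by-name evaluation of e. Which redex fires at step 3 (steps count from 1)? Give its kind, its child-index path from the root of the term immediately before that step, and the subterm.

Answer: delta at root : (false && true)

Trace:
step 0: (((\x.false) (\y.(let z = (\u.u) in false))) && (let v = (((\w.(\p.2)) (false || false)) (let q = (if true then (\r.5) else (\s.s)) in (false && false))) in true))
step 1: [beta@0] (false && (let v = (((\w.(\p.2)) (false || false)) (let q = (if true then (\r.5) else (\s.s)) in (false && false))) in true))
step 2: [let@1] (false && true)
step 3: [delta@root] false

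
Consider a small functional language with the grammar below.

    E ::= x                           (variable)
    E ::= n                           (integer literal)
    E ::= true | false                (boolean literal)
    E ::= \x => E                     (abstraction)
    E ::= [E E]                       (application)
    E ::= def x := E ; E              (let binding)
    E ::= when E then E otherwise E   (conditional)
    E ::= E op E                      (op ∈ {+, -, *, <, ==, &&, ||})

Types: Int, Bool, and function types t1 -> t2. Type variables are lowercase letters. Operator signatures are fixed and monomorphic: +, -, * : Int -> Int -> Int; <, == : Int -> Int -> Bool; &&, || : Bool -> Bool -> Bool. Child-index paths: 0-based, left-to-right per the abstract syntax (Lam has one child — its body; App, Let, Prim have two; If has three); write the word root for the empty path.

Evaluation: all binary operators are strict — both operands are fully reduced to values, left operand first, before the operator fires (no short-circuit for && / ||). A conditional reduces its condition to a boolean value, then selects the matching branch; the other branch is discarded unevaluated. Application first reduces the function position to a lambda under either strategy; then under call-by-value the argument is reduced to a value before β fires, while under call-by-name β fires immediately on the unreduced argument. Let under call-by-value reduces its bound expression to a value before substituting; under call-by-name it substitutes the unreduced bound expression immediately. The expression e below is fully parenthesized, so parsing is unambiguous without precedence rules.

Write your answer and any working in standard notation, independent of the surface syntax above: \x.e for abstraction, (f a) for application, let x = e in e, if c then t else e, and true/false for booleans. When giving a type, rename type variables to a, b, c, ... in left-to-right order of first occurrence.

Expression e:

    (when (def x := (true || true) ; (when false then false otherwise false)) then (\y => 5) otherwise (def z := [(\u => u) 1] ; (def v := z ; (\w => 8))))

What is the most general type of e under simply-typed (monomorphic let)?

Answer: a -> Int

Trace:
  unify Bool ~ Bool
  unify Bool ~ Bool
let x : Bool
  unify Bool ~ Bool
  unify Bool ~ Bool
  unify Bool ~ Bool
\y._ : a -> Int
u : b
\u._ : b -> b
  unify b -> b ~ Int -> c
  unify b ~ Int
  unify Int ~ c
_ _ : Int
let z : Int
z : Int
let v : Int
\w._ : d -> Int
  unify a -> Int ~ d -> Int
  unify a ~ d
  unify Int ~ Int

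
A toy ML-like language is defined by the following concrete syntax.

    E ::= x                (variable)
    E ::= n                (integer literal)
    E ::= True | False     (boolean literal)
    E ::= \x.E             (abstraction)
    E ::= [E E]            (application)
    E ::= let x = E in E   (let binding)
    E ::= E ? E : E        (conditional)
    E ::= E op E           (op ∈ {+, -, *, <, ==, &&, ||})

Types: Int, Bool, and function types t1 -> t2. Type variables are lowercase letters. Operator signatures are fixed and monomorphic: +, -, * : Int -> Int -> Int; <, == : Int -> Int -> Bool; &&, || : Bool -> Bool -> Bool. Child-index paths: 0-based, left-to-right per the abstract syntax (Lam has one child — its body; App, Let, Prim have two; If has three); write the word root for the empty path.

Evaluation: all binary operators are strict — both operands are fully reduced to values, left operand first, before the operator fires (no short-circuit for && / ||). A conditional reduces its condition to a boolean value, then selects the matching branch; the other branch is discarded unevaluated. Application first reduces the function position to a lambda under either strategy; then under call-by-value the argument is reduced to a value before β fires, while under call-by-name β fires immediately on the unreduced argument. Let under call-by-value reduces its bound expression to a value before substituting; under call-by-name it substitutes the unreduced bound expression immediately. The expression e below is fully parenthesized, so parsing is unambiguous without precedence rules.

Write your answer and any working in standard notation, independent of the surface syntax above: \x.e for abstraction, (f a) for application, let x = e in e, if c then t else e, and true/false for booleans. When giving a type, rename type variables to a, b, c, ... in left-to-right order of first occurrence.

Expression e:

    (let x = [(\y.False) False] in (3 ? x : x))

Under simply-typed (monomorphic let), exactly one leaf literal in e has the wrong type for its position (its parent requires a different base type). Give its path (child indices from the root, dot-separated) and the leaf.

Derivation:
\y._ : a -> Bool
  unify a -> Bool ~ Bool -> b
  unify a ~ Bool
  unify Bool ~ b
_ _ : Bool
let x : Bool
  unify Int ~ Bool
  FAIL: mismatch Int ~ Bool

Answer: 1.0 : 3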